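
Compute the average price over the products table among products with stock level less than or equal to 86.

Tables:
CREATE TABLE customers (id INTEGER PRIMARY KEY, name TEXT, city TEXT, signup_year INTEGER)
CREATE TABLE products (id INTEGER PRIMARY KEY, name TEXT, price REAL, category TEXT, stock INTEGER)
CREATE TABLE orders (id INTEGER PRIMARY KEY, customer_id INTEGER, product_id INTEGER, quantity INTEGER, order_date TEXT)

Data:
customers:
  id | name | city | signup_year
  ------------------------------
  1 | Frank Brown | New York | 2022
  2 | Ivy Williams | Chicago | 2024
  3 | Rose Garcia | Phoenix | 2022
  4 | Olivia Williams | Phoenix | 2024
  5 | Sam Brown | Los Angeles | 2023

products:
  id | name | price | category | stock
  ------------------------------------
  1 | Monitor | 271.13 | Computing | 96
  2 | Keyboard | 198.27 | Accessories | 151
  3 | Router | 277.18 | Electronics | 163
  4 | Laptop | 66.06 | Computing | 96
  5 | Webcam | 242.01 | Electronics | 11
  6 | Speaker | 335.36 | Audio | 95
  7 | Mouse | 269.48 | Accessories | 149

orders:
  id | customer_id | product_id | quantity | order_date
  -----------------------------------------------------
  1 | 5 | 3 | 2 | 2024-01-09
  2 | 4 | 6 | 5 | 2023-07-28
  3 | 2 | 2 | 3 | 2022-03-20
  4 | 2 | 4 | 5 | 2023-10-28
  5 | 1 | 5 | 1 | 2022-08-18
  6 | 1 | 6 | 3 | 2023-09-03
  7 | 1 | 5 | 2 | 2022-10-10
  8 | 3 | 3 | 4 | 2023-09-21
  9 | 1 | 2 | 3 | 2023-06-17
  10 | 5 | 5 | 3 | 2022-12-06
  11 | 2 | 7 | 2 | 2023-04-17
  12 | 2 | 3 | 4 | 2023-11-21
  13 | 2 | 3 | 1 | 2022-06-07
SELECT AVG(price) FROM products WHERE stock <= 86

Execution result:
242.01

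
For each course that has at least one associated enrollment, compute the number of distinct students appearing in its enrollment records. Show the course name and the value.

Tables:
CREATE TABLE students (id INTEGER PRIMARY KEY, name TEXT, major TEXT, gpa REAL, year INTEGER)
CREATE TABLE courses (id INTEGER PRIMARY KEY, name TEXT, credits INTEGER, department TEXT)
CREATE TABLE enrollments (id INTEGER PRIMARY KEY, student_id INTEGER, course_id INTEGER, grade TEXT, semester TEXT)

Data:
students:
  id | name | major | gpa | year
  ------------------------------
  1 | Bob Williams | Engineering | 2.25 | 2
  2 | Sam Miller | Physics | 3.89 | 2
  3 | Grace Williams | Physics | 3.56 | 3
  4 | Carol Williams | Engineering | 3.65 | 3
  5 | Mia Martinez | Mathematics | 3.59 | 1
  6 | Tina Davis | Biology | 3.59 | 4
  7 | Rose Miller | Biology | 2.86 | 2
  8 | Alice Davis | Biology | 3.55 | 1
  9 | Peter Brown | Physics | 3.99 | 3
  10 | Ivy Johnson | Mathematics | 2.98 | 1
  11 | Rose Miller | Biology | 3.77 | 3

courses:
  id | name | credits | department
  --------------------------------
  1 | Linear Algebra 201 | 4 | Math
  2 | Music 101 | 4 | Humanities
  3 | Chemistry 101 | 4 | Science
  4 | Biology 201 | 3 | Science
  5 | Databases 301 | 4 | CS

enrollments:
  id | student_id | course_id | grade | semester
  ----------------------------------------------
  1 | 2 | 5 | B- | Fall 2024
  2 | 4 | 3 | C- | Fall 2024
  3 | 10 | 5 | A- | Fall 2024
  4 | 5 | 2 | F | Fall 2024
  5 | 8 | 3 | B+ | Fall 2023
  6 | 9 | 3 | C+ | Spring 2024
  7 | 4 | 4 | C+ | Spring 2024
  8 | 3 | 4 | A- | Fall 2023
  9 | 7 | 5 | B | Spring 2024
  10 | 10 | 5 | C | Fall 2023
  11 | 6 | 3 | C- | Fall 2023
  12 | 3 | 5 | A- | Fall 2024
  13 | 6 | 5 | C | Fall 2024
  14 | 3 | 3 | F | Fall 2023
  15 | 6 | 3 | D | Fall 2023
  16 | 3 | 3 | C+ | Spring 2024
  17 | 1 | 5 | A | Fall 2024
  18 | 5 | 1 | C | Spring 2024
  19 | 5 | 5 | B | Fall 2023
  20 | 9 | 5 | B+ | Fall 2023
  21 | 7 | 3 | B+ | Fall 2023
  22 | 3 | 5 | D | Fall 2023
SELECT p.name, COUNT(DISTINCT c.student_id) AS distinct_student_count FROM enrollments c JOIN courses p ON c.course_id = p.id GROUP BY p.id, p.name

Execution result:
name | distinct_student_count
Linear Algebra 201 | 1
Music 101 | 1
Chemistry 101 | 6
Biology 201 | 2
Databases 301 | 8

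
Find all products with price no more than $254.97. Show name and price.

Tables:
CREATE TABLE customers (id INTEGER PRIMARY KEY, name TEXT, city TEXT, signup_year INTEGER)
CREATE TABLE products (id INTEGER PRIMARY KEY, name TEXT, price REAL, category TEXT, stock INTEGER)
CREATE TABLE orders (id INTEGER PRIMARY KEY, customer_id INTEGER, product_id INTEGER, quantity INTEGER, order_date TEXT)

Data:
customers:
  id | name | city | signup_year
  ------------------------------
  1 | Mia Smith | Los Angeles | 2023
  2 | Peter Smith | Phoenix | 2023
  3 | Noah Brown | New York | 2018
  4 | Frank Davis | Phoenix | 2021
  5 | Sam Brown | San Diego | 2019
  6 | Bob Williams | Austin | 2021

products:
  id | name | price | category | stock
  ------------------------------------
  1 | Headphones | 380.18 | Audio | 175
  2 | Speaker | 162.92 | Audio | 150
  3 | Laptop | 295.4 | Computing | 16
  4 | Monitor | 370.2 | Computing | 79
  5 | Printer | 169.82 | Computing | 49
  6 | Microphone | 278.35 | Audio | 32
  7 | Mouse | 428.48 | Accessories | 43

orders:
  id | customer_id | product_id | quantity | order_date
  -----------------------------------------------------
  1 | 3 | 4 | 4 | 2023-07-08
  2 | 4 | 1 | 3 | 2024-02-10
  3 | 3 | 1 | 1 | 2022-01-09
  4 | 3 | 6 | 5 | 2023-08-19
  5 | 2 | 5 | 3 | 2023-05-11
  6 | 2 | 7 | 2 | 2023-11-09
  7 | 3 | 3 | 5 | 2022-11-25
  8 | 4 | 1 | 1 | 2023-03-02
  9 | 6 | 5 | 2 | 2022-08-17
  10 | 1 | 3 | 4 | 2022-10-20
SELECT name, price FROM products WHERE price <= 254.97

Execution result:
name | price
Speaker | 162.92
Printer | 169.82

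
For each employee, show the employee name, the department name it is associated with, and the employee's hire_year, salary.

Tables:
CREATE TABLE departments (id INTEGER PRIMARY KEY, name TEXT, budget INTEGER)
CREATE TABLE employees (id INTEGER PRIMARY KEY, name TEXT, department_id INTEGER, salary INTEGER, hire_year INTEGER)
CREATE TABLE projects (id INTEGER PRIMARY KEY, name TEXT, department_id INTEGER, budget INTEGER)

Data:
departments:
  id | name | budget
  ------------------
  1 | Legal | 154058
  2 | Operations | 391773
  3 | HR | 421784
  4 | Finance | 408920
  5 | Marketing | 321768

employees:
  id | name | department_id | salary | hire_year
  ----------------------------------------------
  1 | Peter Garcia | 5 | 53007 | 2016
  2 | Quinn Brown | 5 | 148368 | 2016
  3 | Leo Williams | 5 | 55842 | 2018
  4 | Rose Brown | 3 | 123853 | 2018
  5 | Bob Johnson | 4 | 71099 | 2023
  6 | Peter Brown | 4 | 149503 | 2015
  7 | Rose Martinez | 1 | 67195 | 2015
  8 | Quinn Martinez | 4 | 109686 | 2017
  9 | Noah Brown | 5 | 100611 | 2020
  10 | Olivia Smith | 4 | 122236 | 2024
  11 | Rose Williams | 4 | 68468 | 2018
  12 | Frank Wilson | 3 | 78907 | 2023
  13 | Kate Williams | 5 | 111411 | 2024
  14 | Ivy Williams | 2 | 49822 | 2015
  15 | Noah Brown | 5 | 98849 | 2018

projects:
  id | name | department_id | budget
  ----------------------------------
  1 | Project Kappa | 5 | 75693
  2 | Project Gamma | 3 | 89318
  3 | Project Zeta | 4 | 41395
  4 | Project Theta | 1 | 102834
SELECT c.name, p.name AS department, c.hire_year, c.salary FROM employees c JOIN departments p ON c.department_id = p.id

Execution result:
name | department | hire_year | salary
Peter Garcia | Marketing | 2016 | 53007
Quinn Brown | Marketing | 2016 | 148368
Leo Williams | Marketing | 2018 | 55842
Rose Brown | HR | 2018 | 123853
Bob Johnson | Finance | 2023 | 71099
Peter Brown | Finance | 2015 | 149503
Rose Martinez | Legal | 2015 | 67195
Quinn Martinez | Finance | 2017 | 109686
Noah Brown | Marketing | 2020 | 100611
Olivia Smith | Finance | 2024 | 122236
Rose Williams | Finance | 2018 | 68468
Frank Wilson | HR | 2023 | 78907
Kate Williams | Marketing | 2024 | 111411
Ivy Williams | Operations | 2015 | 49822
Noah Brown | Marketing | 2018 | 98849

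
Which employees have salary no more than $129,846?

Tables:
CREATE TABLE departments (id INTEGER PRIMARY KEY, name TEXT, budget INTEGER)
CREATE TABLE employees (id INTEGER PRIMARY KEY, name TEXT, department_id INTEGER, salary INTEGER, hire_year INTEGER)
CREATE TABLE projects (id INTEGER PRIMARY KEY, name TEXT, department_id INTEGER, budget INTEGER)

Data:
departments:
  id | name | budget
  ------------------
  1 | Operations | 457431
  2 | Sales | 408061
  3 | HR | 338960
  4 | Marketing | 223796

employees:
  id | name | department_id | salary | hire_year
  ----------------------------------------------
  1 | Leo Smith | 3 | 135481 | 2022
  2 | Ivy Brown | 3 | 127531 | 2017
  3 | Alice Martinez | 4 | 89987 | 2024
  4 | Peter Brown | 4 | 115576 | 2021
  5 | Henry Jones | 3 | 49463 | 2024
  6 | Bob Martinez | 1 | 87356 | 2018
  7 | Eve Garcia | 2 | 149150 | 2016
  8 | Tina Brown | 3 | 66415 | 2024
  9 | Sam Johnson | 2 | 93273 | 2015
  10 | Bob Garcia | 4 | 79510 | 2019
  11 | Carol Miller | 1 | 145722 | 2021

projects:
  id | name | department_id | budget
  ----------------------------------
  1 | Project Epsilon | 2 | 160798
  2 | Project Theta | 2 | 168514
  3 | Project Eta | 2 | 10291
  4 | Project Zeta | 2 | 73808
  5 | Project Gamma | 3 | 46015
SELECT name, salary FROM employees WHERE salary <= 129846

Execution result:
name | salary
Ivy Brown | 127531
Alice Martinez | 89987
Peter Brown | 115576
Henry Jones | 49463
Bob Martinez | 87356
Tina Brown | 66415
Sam Johnson | 93273
Bob Garcia | 79510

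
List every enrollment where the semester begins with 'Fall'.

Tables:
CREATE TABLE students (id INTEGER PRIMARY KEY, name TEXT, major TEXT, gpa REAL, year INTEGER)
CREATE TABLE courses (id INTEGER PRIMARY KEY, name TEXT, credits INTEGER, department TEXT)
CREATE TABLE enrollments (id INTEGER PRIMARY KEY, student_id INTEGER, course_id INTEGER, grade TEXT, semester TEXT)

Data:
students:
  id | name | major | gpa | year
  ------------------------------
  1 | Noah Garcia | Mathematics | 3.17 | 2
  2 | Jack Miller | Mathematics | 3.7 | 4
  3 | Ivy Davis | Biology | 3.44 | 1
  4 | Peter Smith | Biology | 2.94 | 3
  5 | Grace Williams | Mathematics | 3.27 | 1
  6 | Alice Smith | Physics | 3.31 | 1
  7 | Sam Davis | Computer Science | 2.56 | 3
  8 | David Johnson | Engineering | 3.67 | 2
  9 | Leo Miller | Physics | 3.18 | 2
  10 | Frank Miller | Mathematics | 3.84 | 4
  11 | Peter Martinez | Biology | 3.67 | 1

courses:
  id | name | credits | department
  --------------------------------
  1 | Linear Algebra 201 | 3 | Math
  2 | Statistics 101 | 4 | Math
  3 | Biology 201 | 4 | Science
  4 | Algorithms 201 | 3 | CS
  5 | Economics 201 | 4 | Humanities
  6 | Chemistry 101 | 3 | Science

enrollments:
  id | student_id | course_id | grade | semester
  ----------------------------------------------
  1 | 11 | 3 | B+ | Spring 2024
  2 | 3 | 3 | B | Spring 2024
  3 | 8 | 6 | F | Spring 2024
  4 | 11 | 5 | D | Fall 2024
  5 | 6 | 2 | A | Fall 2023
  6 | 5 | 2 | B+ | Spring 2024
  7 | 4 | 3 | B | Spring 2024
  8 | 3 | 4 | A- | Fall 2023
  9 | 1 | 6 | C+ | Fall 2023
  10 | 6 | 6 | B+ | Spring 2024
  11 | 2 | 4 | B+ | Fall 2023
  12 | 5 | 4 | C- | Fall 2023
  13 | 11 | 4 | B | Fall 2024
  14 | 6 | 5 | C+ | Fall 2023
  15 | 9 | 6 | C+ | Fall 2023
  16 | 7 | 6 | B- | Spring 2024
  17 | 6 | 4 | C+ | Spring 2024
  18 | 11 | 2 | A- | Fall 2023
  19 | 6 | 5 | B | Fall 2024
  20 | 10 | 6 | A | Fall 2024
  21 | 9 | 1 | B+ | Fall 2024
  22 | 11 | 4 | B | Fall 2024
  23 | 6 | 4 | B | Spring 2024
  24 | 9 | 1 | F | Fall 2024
SELECT id, semester FROM enrollments WHERE semester LIKE 'Fall%'

Execution result:
id | semester
4 | Fall 2024
5 | Fall 2023
8 | Fall 2023
9 | Fall 2023
11 | Fall 2023
12 | Fall 2023
13 | Fall 2024
14 | Fall 2023
15 | Fall 2023
18 | Fall 2023
19 | Fall 2024
20 | Fall 2024
21 | Fall 2024
22 | Fall 2024
24 | Fall 2024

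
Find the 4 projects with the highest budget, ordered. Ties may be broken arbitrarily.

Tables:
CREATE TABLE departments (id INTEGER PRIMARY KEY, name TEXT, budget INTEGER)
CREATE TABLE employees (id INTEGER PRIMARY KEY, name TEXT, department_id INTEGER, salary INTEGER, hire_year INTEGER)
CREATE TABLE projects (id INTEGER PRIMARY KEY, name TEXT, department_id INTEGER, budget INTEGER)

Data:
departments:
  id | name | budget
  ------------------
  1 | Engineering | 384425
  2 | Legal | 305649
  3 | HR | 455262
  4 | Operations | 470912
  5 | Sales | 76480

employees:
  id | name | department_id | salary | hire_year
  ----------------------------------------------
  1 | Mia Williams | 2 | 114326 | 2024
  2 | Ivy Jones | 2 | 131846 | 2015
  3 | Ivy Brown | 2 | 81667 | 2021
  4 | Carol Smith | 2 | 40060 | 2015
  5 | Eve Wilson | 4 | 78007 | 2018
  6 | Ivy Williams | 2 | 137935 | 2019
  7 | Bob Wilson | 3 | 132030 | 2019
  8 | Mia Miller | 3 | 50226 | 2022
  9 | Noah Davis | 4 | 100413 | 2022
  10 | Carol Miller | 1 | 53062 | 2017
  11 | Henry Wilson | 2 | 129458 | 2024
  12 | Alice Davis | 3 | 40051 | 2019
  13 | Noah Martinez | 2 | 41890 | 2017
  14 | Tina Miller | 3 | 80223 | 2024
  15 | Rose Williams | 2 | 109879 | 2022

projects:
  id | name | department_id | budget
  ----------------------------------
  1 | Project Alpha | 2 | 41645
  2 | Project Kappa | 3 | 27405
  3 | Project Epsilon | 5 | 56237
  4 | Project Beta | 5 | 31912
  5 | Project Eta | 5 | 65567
SELECT name, budget FROM projects ORDER BY budget DESC LIMIT 4

Execution result:
name | budget
Project Eta | 65567
Project Epsilon | 56237
Project Alpha | 41645
Project Beta | 31912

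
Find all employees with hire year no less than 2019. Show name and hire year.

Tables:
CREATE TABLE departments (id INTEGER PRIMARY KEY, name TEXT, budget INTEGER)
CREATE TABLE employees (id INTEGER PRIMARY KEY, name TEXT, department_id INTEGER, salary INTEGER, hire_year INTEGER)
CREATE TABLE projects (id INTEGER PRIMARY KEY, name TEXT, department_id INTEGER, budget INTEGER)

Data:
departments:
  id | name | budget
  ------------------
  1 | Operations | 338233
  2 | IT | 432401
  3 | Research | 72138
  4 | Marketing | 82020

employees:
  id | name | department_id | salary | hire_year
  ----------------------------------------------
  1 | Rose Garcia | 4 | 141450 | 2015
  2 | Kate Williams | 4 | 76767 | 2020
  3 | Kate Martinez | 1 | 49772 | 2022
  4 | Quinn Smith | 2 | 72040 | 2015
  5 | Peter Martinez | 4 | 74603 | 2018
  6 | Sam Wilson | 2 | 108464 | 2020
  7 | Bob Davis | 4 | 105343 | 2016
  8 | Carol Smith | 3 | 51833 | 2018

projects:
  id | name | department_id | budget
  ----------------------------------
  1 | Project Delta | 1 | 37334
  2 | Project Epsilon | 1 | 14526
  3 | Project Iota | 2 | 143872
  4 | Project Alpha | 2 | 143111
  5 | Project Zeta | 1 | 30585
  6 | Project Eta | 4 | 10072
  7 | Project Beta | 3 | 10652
SELECT name, hire_year FROM employees WHERE hire_year >= 2019

Execution result:
name | hire_year
Kate Williams | 2020
Kate Martinez | 2022
Sam Wilson | 2020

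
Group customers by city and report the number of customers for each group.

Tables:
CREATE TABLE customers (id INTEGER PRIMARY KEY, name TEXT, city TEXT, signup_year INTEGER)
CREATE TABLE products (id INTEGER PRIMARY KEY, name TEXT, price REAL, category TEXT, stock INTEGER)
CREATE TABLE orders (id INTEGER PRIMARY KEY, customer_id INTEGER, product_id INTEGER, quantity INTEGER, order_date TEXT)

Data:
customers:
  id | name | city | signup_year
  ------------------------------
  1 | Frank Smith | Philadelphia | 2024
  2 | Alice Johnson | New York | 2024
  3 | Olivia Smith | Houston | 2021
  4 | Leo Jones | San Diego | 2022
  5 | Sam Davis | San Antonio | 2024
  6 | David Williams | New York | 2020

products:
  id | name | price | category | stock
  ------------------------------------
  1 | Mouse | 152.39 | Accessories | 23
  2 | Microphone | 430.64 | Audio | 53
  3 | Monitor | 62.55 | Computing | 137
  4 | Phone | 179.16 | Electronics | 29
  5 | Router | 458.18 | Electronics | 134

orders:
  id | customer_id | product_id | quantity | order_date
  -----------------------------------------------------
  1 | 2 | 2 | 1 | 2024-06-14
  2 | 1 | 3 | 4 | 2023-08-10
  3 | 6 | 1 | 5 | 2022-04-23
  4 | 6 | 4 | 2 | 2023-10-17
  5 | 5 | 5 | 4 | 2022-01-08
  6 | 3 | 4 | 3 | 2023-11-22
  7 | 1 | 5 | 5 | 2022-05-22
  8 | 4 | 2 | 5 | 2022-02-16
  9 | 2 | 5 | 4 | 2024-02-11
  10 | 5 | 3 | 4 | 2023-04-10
SELECT city, COUNT(*) AS n FROM customers GROUP BY city

Execution result:
city | n
Houston | 1
New York | 2
Philadelphia | 1
San Antonio | 1
San Diego | 1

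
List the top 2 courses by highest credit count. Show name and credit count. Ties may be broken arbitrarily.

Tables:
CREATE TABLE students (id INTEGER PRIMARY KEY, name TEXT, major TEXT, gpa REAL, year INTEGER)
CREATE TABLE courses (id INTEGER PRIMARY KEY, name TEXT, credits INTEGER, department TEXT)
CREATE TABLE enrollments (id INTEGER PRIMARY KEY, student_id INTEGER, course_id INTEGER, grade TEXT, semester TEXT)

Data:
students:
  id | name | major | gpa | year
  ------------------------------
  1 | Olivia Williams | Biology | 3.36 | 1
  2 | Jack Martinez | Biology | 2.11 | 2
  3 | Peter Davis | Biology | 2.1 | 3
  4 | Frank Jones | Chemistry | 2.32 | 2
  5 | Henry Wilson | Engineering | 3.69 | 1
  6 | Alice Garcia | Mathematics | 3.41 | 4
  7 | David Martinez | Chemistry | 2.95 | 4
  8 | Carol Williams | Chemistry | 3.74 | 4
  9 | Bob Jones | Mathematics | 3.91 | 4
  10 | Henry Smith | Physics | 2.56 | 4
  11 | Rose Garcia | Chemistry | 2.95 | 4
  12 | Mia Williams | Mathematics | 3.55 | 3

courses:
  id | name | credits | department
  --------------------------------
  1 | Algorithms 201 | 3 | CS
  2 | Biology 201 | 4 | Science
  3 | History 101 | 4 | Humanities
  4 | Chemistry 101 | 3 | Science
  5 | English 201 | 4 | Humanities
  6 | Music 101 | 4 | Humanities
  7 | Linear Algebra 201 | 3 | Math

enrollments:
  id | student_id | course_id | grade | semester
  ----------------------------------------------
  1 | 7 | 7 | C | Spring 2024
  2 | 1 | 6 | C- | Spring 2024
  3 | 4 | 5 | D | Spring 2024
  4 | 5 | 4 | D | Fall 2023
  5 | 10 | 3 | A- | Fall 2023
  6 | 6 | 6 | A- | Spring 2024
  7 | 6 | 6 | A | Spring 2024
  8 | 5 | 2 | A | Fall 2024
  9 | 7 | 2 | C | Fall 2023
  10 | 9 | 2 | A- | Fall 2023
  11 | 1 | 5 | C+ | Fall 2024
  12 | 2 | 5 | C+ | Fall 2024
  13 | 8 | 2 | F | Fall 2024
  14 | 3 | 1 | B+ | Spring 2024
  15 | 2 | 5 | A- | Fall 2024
SELECT name, credits FROM courses ORDER BY credits DESC LIMIT 2

Execution result:
name | credits
Biology 201 | 4
History 101 | 4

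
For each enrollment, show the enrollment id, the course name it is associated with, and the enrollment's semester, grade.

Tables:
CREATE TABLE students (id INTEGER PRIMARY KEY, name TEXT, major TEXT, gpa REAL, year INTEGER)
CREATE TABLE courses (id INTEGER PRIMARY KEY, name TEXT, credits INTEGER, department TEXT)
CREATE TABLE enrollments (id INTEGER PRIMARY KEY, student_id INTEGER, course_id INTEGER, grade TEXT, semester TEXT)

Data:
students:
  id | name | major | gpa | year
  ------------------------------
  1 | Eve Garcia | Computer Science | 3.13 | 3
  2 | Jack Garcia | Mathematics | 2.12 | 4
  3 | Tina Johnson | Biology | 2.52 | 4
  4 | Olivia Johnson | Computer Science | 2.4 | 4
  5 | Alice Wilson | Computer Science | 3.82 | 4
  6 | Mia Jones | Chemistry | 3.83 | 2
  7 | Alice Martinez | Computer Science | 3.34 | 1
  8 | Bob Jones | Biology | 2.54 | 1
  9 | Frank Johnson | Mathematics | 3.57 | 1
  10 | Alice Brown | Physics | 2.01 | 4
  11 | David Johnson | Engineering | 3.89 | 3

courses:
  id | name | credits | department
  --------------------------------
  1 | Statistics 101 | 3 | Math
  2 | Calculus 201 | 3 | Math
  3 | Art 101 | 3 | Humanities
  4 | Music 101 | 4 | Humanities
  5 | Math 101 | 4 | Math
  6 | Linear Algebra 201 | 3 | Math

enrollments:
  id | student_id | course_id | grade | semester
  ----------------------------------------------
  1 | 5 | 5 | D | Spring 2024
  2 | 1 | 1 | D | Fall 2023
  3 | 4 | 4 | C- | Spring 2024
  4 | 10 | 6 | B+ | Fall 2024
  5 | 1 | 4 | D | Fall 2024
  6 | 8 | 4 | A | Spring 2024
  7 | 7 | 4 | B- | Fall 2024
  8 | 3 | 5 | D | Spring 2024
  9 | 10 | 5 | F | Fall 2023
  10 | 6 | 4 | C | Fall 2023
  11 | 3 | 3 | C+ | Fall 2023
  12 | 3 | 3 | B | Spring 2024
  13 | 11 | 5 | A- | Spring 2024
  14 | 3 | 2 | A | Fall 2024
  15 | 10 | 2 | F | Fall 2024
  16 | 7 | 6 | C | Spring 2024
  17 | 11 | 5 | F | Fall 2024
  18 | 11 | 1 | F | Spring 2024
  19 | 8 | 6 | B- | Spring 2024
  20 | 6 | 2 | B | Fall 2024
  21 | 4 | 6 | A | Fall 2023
SELECT c.id, p.name AS course, c.semester, c.grade FROM enrollments c JOIN courses p ON c.course_id = p.id

Execution result:
id | course | semester | grade
1 | Math 101 | Spring 2024 | D
2 | Statistics 101 | Fall 2023 | D
3 | Music 101 | Spring 2024 | C-
4 | Linear Algebra 201 | Fall 2024 | B+
5 | Music 101 | Fall 2024 | D
6 | Music 101 | Spring 2024 | A
7 | Music 101 | Fall 2024 | B-
8 | Math 101 | Spring 2024 | D
9 | Math 101 | Fall 2023 | F
10 | Music 101 | Fall 2023 | C
11 | Art 101 | Fall 2023 | C+
12 | Art 101 | Spring 2024 | B
13 | Math 101 | Spring 2024 | A-
14 | Calculus 201 | Fall 2024 | A
15 | Calculus 201 | Fall 2024 | F
16 | Linear Algebra 201 | Spring 2024 | C
17 | Math 101 | Fall 2024 | F
18 | Statistics 101 | Spring 2024 | F
19 | Linear Algebra 201 | Spring 2024 | B-
20 | Calculus 201 | Fall 2024 | B
21 | Linear Algebra 201 | Fall 2023 | A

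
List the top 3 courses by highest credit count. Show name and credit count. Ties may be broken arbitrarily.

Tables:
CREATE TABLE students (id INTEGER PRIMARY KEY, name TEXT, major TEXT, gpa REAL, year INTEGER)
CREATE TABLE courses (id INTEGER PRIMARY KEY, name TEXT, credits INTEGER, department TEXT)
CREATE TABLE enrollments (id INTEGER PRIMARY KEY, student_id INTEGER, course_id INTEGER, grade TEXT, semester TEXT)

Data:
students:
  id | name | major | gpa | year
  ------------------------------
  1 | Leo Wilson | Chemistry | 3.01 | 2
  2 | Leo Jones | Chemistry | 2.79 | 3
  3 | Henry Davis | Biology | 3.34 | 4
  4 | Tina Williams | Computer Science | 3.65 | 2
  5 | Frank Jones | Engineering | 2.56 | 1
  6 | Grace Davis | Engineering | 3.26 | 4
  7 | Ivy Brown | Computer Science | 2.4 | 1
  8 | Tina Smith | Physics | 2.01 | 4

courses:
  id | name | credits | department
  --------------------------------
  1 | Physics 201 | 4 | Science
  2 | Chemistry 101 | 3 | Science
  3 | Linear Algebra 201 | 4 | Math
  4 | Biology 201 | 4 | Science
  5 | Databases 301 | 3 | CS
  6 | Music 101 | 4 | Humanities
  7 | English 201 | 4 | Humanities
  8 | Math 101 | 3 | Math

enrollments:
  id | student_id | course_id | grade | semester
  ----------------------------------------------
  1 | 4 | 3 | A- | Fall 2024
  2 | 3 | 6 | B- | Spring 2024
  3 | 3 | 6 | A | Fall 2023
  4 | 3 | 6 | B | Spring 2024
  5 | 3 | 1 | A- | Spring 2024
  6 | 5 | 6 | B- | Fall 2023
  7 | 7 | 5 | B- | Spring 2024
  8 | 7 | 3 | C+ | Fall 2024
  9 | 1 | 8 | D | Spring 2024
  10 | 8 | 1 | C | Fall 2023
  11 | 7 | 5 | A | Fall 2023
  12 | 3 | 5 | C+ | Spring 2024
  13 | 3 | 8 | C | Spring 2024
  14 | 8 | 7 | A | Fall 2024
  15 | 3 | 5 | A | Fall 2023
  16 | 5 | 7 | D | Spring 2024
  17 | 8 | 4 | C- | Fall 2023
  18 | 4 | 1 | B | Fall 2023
SELECT name, credits FROM courses ORDER BY credits DESC LIMIT 3

Execution result:
name | credits
Physics 201 | 4
Linear Algebra 201 | 4
Biology 201 | 4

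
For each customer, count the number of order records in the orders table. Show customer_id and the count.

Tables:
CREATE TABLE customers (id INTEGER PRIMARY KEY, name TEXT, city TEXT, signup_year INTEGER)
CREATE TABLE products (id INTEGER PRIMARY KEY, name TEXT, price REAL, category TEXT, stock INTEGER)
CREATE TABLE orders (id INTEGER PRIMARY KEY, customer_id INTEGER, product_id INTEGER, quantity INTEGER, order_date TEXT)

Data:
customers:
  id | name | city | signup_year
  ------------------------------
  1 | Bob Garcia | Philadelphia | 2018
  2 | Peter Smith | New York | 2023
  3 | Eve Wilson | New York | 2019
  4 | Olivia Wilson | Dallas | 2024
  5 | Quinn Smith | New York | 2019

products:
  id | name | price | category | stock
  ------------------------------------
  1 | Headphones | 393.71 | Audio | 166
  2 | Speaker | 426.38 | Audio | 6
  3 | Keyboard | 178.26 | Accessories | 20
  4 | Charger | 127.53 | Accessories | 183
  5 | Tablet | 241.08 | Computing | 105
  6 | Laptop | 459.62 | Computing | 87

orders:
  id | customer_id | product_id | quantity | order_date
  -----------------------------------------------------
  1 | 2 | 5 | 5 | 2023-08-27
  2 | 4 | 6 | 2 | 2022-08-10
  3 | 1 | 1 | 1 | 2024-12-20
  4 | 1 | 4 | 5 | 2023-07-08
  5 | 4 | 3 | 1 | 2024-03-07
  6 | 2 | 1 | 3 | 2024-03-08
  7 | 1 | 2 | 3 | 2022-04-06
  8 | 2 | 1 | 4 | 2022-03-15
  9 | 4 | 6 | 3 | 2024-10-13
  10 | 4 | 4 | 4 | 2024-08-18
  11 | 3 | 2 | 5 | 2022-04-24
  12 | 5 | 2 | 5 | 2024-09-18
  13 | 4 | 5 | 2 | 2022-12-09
SELECT customer_id, COUNT(*) AS order_count FROM orders GROUP BY customer_id

Execution result:
customer_id | order_count
1 | 3
2 | 3
3 | 1
4 | 5
5 | 1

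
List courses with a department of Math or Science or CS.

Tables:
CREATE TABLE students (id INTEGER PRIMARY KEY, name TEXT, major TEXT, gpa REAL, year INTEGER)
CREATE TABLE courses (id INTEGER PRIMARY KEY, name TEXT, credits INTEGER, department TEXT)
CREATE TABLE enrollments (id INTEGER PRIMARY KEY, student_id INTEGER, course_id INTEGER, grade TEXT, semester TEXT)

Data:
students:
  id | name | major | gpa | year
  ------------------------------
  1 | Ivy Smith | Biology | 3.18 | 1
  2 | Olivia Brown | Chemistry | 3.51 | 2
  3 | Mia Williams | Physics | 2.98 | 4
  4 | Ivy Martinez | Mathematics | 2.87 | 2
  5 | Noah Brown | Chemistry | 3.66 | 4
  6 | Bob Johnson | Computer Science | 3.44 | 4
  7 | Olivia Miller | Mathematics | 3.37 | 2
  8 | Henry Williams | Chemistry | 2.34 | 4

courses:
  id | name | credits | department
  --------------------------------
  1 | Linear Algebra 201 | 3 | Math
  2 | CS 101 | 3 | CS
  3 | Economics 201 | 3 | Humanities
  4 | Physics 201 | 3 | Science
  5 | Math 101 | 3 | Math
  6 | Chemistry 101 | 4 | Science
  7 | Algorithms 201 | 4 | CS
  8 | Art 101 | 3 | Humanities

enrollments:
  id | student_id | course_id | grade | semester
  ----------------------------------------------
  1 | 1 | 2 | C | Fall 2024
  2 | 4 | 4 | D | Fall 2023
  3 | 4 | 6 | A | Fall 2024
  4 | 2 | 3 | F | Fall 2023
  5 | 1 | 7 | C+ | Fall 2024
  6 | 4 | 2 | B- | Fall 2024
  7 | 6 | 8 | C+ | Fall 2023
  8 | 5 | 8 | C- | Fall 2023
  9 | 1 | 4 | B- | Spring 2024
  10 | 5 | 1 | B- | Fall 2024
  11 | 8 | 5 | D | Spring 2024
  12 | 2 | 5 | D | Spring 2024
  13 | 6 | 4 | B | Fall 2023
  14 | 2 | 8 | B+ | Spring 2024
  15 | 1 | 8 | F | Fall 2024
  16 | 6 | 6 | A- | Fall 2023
SELECT name, department FROM courses WHERE department IN ('Math', 'Science', 'CS')

Execution result:
name | department
Linear Algebra 201 | Math
CS 101 | CS
Physics 201 | Science
Math 101 | Math
Chemistry 101 | Science
Algorithms 201 | CS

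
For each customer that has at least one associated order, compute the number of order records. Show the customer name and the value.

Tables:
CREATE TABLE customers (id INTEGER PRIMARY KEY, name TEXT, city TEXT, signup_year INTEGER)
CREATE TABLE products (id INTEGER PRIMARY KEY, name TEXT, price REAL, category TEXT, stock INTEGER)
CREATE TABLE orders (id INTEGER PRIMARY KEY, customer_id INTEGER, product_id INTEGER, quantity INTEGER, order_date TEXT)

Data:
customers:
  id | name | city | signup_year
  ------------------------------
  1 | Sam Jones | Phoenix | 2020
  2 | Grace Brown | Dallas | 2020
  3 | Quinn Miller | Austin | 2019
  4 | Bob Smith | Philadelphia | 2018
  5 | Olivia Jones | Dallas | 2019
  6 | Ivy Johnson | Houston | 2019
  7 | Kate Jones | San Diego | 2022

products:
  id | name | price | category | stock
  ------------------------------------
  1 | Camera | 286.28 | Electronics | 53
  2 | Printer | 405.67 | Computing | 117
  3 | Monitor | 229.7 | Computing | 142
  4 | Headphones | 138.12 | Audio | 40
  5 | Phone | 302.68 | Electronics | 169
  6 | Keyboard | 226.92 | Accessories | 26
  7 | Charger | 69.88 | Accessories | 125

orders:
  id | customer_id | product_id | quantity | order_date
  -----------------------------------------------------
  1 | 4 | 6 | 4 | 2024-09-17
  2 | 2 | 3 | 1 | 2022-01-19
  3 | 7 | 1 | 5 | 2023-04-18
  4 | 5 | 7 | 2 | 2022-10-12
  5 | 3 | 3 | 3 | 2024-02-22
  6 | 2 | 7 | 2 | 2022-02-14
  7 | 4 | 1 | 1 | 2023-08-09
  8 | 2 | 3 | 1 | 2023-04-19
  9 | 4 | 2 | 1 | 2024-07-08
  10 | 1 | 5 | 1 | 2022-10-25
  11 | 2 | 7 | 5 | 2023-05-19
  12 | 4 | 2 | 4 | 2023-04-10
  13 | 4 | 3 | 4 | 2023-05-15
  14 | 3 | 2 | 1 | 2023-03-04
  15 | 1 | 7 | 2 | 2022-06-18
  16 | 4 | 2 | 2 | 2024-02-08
SELECT p.name, COUNT(*) AS n FROM orders c JOIN customers p ON c.customer_id = p.id GROUP BY p.id, p.name

Execution result:
name | n
Sam Jones | 2
Grace Brown | 4
Quinn Miller | 2
Bob Smith | 6
Olivia Jones | 1
Kate Jones | 1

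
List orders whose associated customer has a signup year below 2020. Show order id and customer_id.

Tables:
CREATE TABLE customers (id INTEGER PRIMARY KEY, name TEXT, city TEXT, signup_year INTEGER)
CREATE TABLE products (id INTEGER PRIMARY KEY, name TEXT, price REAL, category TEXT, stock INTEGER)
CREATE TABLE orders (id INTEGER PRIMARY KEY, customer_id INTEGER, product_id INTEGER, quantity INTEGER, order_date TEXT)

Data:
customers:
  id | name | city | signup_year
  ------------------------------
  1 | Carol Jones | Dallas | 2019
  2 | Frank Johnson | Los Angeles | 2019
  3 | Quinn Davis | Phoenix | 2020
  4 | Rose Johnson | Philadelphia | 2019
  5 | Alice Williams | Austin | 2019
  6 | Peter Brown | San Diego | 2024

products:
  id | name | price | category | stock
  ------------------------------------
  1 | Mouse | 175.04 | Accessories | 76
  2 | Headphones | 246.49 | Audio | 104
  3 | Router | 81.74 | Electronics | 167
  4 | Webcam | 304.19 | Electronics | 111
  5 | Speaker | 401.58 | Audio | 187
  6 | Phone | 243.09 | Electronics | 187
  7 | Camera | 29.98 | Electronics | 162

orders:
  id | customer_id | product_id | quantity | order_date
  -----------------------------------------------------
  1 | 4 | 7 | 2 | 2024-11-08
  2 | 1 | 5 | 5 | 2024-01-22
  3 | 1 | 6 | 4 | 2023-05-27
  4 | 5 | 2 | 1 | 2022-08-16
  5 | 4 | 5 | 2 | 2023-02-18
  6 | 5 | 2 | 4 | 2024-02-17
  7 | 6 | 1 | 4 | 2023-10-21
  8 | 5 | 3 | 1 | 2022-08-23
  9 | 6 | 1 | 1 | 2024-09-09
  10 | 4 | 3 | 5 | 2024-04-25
SELECT id, customer_id FROM orders WHERE customer_id IN (SELECT id FROM customers WHERE signup_year < 2020)

Execution result:
id | customer_id
1 | 4
2 | 1
3 | 1
4 | 5
5 | 4
6 | 5
8 | 5
10 | 4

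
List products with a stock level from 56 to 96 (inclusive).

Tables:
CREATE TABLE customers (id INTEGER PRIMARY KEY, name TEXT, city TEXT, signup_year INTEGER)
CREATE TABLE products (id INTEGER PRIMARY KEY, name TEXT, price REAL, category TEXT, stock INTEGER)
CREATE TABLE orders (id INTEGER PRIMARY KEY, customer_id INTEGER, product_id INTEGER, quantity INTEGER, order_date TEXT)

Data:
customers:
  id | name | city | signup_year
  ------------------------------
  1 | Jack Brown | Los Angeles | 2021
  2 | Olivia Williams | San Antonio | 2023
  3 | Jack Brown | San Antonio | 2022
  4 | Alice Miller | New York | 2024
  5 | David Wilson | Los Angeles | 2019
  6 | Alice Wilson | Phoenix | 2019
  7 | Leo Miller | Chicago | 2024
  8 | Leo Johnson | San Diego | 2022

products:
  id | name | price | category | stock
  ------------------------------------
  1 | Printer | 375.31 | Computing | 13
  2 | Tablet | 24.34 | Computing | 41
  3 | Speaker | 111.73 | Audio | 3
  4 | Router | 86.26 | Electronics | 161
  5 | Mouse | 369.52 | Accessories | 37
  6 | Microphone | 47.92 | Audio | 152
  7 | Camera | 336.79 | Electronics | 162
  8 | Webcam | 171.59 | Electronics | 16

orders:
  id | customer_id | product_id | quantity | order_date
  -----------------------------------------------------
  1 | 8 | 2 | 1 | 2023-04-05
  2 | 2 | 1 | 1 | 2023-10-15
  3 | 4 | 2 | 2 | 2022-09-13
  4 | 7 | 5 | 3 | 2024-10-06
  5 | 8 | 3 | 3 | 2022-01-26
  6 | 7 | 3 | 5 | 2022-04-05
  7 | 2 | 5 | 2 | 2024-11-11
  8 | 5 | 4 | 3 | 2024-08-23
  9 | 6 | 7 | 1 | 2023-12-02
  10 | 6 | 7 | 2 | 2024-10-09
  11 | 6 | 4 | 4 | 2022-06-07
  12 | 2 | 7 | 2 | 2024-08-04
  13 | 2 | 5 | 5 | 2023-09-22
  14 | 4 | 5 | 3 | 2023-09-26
SELECT name, stock FROM products WHERE stock BETWEEN 56 AND 96

Execution result:
(no rows)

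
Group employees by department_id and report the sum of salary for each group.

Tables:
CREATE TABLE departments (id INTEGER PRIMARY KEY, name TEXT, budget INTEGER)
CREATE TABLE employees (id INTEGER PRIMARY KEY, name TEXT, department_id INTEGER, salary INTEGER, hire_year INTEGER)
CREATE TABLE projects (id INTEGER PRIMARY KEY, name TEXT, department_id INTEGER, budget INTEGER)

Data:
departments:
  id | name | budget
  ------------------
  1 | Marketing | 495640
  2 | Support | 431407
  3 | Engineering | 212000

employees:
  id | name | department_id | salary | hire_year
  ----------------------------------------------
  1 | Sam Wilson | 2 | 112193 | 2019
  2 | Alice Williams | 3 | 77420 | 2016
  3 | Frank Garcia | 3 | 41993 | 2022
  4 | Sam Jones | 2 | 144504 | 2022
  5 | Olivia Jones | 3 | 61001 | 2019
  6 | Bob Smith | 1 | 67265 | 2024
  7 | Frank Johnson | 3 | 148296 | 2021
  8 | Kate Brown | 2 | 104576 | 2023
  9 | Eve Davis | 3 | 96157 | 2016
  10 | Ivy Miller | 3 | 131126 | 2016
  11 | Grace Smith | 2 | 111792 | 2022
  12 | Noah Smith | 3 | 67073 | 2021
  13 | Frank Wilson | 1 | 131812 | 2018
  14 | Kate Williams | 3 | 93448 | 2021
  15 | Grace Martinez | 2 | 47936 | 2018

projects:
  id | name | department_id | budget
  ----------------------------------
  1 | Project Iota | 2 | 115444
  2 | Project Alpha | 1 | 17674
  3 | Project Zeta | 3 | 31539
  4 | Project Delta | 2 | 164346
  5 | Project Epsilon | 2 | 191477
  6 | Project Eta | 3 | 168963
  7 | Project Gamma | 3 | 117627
SELECT department_id, SUM(salary) AS sum_salary FROM employees GROUP BY department_id

Execution result:
department_id | sum_salary
1 | 199077
2 | 521001
3 | 716514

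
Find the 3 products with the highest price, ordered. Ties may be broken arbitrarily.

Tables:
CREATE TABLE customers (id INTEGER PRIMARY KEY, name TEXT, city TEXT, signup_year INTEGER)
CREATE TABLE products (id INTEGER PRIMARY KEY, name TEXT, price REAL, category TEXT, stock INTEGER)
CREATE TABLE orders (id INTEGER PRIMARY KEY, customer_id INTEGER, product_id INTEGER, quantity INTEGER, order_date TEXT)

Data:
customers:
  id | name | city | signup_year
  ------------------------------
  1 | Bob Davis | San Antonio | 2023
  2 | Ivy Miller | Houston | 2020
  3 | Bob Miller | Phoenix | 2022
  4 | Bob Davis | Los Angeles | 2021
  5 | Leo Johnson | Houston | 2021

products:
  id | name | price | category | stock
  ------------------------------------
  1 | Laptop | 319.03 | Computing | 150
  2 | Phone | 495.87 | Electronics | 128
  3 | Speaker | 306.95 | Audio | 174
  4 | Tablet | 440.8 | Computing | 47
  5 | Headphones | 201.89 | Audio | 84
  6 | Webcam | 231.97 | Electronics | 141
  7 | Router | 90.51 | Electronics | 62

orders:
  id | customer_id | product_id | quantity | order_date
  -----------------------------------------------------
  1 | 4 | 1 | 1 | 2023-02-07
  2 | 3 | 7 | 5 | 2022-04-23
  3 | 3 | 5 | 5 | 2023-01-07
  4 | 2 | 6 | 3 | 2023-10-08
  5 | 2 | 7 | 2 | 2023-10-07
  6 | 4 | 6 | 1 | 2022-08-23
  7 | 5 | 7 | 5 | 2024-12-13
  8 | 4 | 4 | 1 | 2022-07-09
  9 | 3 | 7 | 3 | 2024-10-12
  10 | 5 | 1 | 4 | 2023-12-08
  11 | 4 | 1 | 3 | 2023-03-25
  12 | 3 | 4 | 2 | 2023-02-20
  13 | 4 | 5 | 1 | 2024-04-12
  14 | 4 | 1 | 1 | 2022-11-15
SELECT name, price FROM products ORDER BY price DESC LIMIT 3

Execution result:
name | price
Phone | 495.87
Tablet | 440.80
Laptop | 319.03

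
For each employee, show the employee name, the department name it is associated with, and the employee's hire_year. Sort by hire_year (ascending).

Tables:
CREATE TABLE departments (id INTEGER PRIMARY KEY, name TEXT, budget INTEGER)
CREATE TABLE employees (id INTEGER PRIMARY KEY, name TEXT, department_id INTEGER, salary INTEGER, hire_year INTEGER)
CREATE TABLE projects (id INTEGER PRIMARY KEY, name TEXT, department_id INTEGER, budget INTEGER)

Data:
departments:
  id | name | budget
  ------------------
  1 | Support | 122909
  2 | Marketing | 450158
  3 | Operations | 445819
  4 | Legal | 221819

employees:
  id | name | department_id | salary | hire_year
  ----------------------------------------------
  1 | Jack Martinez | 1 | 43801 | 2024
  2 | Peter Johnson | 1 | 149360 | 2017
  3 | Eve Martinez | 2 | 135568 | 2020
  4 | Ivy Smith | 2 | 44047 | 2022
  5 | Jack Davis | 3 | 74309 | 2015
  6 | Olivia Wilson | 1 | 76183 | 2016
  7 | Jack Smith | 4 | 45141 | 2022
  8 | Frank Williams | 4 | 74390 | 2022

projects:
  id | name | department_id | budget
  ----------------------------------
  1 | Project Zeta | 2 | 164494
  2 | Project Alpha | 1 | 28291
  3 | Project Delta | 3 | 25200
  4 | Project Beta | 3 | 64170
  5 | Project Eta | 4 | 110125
SELECT c.name, p.name AS department, c.hire_year FROM employees c JOIN departments p ON c.department_id = p.id ORDER BY c.hire_year ASC

Execution result:
name | department | hire_year
Jack Davis | Operations | 2015
Olivia Wilson | Support | 2016
Peter Johnson | Support | 2017
Eve Martinez | Marketing | 2020
Ivy Smith | Marketing | 2022
Jack Smith | Legal | 2022
Frank Williams | Legal | 2022
Jack Martinez | Support | 2024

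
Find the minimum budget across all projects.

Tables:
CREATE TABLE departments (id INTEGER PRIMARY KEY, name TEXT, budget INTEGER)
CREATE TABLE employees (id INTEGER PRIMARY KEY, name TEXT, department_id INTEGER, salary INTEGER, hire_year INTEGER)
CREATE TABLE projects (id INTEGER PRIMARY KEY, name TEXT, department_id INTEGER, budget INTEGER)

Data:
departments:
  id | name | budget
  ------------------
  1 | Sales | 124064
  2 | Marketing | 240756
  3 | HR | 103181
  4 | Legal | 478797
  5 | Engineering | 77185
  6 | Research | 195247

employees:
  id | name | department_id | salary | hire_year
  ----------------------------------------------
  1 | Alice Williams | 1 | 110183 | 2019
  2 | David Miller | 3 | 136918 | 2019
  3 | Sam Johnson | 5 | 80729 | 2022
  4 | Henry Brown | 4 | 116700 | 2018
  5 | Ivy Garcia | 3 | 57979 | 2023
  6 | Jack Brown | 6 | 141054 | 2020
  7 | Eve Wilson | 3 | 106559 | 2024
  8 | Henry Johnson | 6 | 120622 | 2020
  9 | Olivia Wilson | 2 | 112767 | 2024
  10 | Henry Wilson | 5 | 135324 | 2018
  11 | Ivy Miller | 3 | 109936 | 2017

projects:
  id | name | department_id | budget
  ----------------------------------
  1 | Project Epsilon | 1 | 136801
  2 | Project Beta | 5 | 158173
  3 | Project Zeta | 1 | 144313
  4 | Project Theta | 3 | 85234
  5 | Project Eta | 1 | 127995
SELECT MIN(budget) FROM projects

Execution result:
85234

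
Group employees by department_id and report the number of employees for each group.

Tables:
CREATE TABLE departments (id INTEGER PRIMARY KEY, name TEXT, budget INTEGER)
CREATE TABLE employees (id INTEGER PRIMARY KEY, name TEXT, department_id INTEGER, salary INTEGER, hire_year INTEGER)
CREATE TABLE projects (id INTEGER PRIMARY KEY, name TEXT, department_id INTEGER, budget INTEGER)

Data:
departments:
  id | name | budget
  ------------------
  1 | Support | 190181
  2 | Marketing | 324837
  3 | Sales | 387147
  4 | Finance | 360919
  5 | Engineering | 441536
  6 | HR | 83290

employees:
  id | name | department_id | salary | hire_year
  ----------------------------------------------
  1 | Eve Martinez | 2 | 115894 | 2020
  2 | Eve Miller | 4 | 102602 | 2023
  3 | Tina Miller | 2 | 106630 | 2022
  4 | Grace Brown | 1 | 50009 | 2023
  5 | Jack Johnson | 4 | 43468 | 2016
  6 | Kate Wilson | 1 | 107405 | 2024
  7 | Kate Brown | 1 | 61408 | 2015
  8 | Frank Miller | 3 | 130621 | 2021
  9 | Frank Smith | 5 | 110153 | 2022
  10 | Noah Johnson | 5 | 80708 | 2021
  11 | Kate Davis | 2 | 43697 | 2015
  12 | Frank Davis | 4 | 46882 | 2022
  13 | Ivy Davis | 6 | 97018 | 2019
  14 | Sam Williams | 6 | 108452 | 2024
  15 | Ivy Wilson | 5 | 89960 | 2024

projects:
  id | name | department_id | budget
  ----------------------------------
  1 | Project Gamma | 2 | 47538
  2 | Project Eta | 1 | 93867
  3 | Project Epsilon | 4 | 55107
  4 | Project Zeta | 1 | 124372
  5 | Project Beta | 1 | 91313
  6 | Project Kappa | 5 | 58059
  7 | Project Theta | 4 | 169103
SELECT department_id, COUNT(*) AS n FROM employees GROUP BY department_id

Execution result:
department_id | n
1 | 3
2 | 3
3 | 1
4 | 3
5 | 3
6 | 2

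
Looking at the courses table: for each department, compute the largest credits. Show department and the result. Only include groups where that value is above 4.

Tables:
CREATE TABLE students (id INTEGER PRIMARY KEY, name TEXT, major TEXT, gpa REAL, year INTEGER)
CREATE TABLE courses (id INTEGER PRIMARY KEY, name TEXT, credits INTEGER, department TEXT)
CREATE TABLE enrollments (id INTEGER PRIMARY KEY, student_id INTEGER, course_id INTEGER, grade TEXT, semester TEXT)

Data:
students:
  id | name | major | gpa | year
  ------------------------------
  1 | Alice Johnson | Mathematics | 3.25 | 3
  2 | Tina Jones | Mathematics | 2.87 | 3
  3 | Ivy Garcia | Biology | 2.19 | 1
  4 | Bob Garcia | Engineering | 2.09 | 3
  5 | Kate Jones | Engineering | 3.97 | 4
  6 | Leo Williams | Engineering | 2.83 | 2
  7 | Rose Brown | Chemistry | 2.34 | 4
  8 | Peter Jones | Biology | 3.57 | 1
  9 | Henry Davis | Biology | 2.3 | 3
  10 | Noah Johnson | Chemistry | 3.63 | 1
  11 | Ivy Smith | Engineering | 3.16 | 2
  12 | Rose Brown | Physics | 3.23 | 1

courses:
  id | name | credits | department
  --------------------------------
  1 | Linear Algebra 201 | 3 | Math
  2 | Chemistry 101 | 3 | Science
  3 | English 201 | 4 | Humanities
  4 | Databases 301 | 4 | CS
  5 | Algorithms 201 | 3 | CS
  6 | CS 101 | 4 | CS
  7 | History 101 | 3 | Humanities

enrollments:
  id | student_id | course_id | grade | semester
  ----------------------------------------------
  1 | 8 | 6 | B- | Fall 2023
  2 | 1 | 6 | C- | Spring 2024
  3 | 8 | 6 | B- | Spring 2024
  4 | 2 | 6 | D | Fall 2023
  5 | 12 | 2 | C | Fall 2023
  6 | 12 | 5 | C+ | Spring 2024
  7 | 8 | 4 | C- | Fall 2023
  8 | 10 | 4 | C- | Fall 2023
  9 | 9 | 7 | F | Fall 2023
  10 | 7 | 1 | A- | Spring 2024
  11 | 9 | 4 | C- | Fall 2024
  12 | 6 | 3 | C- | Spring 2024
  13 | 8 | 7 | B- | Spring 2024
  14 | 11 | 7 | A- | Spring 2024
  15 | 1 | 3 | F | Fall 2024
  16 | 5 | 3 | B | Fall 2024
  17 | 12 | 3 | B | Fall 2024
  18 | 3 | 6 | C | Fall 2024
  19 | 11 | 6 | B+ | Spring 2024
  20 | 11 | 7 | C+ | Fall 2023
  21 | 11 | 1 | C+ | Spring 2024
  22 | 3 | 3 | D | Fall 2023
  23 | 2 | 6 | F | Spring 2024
SELECT department, MAX(credits) AS max_credits FROM courses GROUP BY department HAVING MAX(credits) > 4

Execution result:
(no rows)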